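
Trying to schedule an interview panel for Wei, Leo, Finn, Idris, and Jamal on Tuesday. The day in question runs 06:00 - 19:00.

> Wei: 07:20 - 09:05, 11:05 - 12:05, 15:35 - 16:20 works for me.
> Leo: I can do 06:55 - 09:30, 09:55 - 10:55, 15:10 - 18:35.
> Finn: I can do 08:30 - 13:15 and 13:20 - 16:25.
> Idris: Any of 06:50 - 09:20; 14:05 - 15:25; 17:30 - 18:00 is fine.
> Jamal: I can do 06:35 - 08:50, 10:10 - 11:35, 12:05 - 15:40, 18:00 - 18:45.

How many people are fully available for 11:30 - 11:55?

2

Wei and Finn can make the full 11:30-11:55 slot — that's 2.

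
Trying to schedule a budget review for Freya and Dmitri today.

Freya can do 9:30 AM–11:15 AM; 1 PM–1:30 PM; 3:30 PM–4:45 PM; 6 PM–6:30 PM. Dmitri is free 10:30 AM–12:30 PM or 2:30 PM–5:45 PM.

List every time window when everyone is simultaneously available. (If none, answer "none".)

Freya ∩ Dmitri: 10:30-11:15, 15:30-16:45.

10:30-11:15, 15:30-16:45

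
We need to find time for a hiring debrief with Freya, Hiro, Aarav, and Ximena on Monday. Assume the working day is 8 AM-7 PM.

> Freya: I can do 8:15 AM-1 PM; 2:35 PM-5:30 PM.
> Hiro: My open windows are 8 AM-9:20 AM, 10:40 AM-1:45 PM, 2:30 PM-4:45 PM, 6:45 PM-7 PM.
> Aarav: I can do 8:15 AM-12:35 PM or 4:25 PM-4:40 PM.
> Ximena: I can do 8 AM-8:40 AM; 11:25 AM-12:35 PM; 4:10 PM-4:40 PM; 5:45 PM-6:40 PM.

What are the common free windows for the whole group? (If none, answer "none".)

08:15-08:40, 11:25-12:35, 16:25-16:40

Freya ∩ Hiro: 08:15-09:20, 10:40-13:00, 14:35-16:45.
Freya ∩ Hiro ∩ Aarav: 08:15-09:20, 10:40-12:35, 16:25-16:40.
Freya ∩ Hiro ∩ Aarav ∩ Ximena: 08:15-08:40, 11:25-12:35, 16:25-16:40.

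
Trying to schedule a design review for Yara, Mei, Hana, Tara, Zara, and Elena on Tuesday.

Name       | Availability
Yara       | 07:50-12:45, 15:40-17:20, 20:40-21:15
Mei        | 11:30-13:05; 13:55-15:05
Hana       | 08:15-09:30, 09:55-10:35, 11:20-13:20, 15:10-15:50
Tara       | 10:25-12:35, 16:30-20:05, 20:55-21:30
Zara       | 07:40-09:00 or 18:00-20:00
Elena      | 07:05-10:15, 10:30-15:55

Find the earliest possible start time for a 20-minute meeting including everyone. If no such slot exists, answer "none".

none

Yara ∩ Mei: 11:30-12:45.
Yara ∩ Mei ∩ Hana: 11:30-12:45.
Yara ∩ Mei ∩ Hana ∩ Tara: 11:30-12:35.
Yara ∩ Mei ∩ Hana ∩ Tara ∩ Zara: ∅.
Yara ∩ Mei ∩ Hana ∩ Tara ∩ Zara ∩ Elena: ∅.
There is no time when everyone is free.
No common window is at least 20 minutes long.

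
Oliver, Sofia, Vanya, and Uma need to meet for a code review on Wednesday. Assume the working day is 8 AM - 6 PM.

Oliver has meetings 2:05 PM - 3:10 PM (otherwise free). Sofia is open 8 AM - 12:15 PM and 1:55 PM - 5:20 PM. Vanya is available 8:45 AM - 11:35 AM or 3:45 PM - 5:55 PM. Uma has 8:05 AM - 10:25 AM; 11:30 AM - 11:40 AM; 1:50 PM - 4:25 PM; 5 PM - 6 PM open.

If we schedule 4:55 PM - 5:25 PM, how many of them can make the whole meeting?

2

Oliver free: 08:00-14:05, 15:10-18:00 (invert busy blocks within the working day).
Sofia free: 08:00-12:15, 13:55-17:20.
Vanya free: 08:45-11:35, 15:45-17:55.
Uma free: 08:05-10:25, 11:30-11:40, 13:50-16:25, 17:00-18:00.
Oliver and Vanya can make the full 16:55-17:25 slot — that's 2.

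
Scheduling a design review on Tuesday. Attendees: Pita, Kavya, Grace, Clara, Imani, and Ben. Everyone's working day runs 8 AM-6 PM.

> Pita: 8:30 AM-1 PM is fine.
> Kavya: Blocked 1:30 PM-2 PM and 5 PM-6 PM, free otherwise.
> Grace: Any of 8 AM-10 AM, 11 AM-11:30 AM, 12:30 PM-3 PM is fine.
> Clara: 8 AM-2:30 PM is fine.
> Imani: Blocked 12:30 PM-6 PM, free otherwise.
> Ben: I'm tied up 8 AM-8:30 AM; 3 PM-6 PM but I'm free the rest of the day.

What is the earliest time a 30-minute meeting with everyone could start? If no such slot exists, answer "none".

08:30

Pita free: 08:30-13:00.
Kavya free: 08:00-13:30, 14:00-17:00 (invert busy blocks within the working day).
Grace free: 08:00-10:00, 11:00-11:30, 12:30-15:00.
Clara free: 08:00-14:30.
Imani free: 08:00-12:30 (invert busy blocks within the working day).
Ben free: 08:30-15:00 (invert busy blocks within the working day).
Pita ∩ Kavya: 08:30-13:00.
Pita ∩ Kavya ∩ Grace: 08:30-10:00, 11:00-11:30, 12:30-13:00.
Pita ∩ Kavya ∩ Grace ∩ Clara: 08:30-10:00, 11:00-11:30, 12:30-13:00.
Pita ∩ Kavya ∩ Grace ∩ Clara ∩ Imani: 08:30-10:00, 11:00-11:30.
Pita ∩ Kavya ∩ Grace ∩ Clara ∩ Imani ∩ Ben: 08:30-10:00, 11:00-11:30.
Those are the intersection windows.
The first common window of at least 30 minutes is 08:30-10:00, so the earliest start is 08:30.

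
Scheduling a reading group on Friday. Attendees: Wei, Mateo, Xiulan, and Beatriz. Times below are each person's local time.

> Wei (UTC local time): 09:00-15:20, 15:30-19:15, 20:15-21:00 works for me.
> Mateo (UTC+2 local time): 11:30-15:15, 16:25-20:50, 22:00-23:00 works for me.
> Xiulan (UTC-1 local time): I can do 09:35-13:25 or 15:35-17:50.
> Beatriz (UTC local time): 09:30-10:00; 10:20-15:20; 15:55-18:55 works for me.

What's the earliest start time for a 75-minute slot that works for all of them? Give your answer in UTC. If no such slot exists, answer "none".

10:35

Wei in UTC: 09:00-15:20, 15:30-19:15, 20:15-21:00.
Mateo in UTC: 09:30-13:15, 14:25-18:50, 20:00-21:00 (subtract 2h to convert from UTC+2).
Xiulan in UTC: 10:35-14:25, 16:35-18:50 (add 1h to convert from UTC-1).
Beatriz in UTC: 09:30-10:00, 10:20-15:20, 15:55-18:55.
Wei ∩ Mateo: 09:30-13:15, 14:25-15:20, 15:30-18:50, 20:15-21:00.
Wei ∩ Mateo ∩ Xiulan: 10:35-13:15, 16:35-18:50.
Wei ∩ Mateo ∩ Xiulan ∩ Beatriz: 10:35-13:15, 16:35-18:50.
The first common window of at least 75 minutes is 10:35-13:15, so the earliest start is 10:35.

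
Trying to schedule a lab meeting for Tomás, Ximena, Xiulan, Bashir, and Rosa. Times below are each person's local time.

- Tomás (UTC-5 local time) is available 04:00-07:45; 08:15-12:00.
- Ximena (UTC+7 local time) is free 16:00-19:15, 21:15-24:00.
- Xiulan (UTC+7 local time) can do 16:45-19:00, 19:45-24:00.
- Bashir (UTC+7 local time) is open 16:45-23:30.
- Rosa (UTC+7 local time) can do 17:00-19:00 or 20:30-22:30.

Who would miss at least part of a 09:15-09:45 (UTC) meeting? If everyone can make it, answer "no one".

Bashir, Rosa, Xiulan

Tomás in UTC: 09:00-12:45, 13:15-17:00 (add 5h to convert from UTC-5).
Ximena in UTC: 09:00-12:15, 14:15-17:00 (subtract 7h to convert from UTC+7).
Xiulan in UTC: 09:45-12:00, 12:45-17:00 (subtract 7h to convert from UTC+7).
Bashir in UTC: 09:45-16:30 (subtract 7h to convert from UTC+7).
Rosa in UTC: 10:00-12:00, 13:30-15:30 (subtract 7h to convert from UTC+7).
Tomás: free for 09:15-09:45. Ximena: free for 09:15-09:45. Xiulan: not fully free for 09:15-09:45. Bashir: not fully free for 09:15-09:45. Rosa: not fully free for 09:15-09:45.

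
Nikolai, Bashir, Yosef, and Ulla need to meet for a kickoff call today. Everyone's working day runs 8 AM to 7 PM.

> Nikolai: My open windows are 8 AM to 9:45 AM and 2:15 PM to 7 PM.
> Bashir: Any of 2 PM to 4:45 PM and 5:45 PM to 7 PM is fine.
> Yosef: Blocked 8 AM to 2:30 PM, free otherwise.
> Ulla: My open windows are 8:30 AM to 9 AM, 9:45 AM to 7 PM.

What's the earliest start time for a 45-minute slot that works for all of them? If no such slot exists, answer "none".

14:30

Nikolai free: 08:00-09:45, 14:15-19:00.
Bashir free: 14:00-16:45, 17:45-19:00.
Yosef free: 14:30-19:00 (invert busy blocks within the working day).
Ulla free: 08:30-09:00, 09:45-19:00.
Nikolai ∩ Bashir: 14:15-16:45, 17:45-19:00.
Nikolai ∩ Bashir ∩ Yosef: 14:30-16:45, 17:45-19:00.
Nikolai ∩ Bashir ∩ Yosef ∩ Ulla: 14:30-16:45, 17:45-19:00.
The first common window of at least 45 minutes is 14:30-16:45, so the earliest start is 14:30.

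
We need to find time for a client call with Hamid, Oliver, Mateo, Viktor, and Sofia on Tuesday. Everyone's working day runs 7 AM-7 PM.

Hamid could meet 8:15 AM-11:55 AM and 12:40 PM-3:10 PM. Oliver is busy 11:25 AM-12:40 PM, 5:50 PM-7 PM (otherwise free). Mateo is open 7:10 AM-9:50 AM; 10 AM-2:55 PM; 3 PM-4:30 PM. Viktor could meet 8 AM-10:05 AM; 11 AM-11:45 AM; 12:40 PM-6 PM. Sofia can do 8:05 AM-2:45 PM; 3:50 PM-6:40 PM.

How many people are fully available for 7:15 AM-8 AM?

2

Hamid free: 08:15-11:55, 12:40-15:10.
Oliver free: 07:00-11:25, 12:40-17:50 (invert busy blocks within the working day).
Mateo free: 07:10-09:50, 10:00-14:55, 15:00-16:30.
Viktor free: 08:00-10:05, 11:00-11:45, 12:40-18:00.
Sofia free: 08:05-14:45, 15:50-18:40.
Oliver and Mateo can make the full 07:15-08:00 slot — that's 2.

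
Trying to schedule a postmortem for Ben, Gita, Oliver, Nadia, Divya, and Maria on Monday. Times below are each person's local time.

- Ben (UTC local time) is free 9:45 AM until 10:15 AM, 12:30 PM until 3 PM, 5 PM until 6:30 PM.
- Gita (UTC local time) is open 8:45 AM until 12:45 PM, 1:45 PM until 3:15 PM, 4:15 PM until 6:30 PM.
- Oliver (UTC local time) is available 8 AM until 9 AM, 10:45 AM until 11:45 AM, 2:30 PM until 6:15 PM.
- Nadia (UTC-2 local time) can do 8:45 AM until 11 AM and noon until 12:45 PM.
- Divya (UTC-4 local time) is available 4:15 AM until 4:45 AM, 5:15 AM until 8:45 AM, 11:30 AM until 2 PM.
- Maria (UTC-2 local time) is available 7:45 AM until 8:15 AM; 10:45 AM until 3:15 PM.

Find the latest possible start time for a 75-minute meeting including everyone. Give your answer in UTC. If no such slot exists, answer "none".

Ben in UTC: 09:45-10:15, 12:30-15:00, 17:00-18:30.
Gita in UTC: 08:45-12:45, 13:45-15:15, 16:15-18:30.
Oliver in UTC: 08:00-09:00, 10:45-11:45, 14:30-18:15.
Nadia in UTC: 10:45-13:00, 14:00-14:45 (add 2h to convert from UTC-2).
Divya in UTC: 08:15-08:45, 09:15-12:45, 15:30-18:00 (add 4h to convert from UTC-4).
Maria in UTC: 09:45-10:15, 12:45-17:15 (add 2h to convert from UTC-2).
Ben ∩ Gita: 09:45-10:15, 12:30-12:45, 13:45-15:00, 17:00-18:30.
Ben ∩ Gita ∩ Oliver: 14:30-15:00, 17:00-18:15.
Ben ∩ Gita ∩ Oliver ∩ Nadia: 14:30-14:45.
Ben ∩ Gita ∩ Oliver ∩ Nadia ∩ Divya: ∅.
Ben ∩ Gita ∩ Oliver ∩ Nadia ∩ Divya ∩ Maria: ∅.
There is no time when everyone is free.
No common window is at least 75 minutes long.

none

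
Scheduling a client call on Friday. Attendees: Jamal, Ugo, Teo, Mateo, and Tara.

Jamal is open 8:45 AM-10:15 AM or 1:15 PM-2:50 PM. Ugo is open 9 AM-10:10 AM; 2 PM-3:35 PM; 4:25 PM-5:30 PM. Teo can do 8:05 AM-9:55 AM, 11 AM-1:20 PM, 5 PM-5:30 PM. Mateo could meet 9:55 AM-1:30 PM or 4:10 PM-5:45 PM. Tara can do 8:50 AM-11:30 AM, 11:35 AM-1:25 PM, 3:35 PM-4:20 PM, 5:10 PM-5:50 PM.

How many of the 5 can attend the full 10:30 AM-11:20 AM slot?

2

Mateo and Tara can make the full 10:30-11:20 slot — that's 2.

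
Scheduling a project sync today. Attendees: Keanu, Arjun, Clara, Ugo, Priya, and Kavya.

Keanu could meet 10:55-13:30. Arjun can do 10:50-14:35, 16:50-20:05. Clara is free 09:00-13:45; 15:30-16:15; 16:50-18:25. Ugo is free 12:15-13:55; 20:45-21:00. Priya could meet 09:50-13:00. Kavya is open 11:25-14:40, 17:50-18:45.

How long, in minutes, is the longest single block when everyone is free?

45

Keanu ∩ Arjun: 10:55-13:30.
Keanu ∩ Arjun ∩ Clara: 10:55-13:30.
Keanu ∩ Arjun ∩ Clara ∩ Ugo: 12:15-13:30.
Keanu ∩ Arjun ∩ Clara ∩ Ugo ∩ Priya: 12:15-13:00.
Keanu ∩ Arjun ∩ Clara ∩ Ugo ∩ Priya ∩ Kavya: 12:15-13:00.
The longest is 12:15-13:00 at 45 minutes.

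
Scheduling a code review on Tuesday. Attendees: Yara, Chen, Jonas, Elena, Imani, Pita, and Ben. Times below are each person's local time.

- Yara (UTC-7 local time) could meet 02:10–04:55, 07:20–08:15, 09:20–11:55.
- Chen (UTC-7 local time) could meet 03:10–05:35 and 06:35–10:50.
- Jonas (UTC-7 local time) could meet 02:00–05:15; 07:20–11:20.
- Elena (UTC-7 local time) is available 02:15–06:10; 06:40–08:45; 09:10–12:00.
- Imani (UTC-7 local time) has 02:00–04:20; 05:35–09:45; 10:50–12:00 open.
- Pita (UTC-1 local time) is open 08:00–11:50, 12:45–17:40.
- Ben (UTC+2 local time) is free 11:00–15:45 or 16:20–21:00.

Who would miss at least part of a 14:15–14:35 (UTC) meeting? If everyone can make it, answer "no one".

Yara in UTC: 09:10-11:55, 14:20-15:15, 16:20-18:55 (add 7h to convert from UTC-7).
Chen in UTC: 10:10-12:35, 13:35-17:50 (add 7h to convert from UTC-7).
Jonas in UTC: 09:00-12:15, 14:20-18:20 (add 7h to convert from UTC-7).
Elena in UTC: 09:15-13:10, 13:40-15:45, 16:10-19:00 (add 7h to convert from UTC-7).
Imani in UTC: 09:00-11:20, 12:35-16:45, 17:50-19:00 (add 7h to convert from UTC-7).
Pita in UTC: 09:00-12:50, 13:45-18:40 (add 1h to convert from UTC-1).
Ben in UTC: 09:00-13:45, 14:20-19:00 (subtract 2h to convert from UTC+2).
Yara: not fully free for 14:15-14:35. Chen: free for 14:15-14:35. Jonas: not fully free for 14:15-14:35. Elena: free for 14:15-14:35. Imani: free for 14:15-14:35. Pita: free for 14:15-14:35. Ben: not fully free for 14:15-14:35.

Ben, Jonas, Yara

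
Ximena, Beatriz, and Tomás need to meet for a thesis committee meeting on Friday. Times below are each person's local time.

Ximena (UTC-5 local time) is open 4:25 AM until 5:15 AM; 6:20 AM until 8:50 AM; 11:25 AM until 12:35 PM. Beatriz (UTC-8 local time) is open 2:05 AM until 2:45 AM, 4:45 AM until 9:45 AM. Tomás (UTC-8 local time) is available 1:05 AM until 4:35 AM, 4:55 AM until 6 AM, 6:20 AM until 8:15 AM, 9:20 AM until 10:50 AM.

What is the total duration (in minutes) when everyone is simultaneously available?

80

Ximena in UTC: 09:25-10:15, 11:20-13:50, 16:25-17:35 (add 5h to convert from UTC-5).
Beatriz in UTC: 10:05-10:45, 12:45-17:45 (add 8h to convert from UTC-8).
Tomás in UTC: 09:05-12:35, 12:55-14:00, 14:20-16:15, 17:20-18:50 (add 8h to convert from UTC-8).
Ximena ∩ Beatriz: 10:05-10:15, 12:45-13:50, 16:25-17:35.
Ximena ∩ Beatriz ∩ Tomás: 10:05-10:15, 12:55-13:50, 17:20-17:35.
Summing the common windows: 10 + 55 + 15 = 80 minutes.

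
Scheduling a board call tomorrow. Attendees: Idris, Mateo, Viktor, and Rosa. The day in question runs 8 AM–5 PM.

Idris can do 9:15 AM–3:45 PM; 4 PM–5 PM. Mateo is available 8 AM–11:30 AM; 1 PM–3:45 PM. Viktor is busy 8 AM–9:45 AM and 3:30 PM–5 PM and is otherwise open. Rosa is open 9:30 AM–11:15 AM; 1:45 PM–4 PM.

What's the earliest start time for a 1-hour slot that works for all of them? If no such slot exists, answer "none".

09:45

Idris free: 09:15-15:45, 16:00-17:00.
Mateo free: 08:00-11:30, 13:00-15:45.
Viktor free: 09:45-15:30 (invert busy blocks within the working day).
Rosa free: 09:30-11:15, 13:45-16:00.
Idris ∩ Mateo: 09:15-11:30, 13:00-15:45.
Idris ∩ Mateo ∩ Viktor: 09:45-11:30, 13:00-15:30.
Idris ∩ Mateo ∩ Viktor ∩ Rosa: 09:45-11:15, 13:45-15:30.
So the common availability across everyone is 09:45-11:15, 13:45-15:30.
The first common window of at least 60 minutes is 09:45-11:15, so the earliest start is 09:45.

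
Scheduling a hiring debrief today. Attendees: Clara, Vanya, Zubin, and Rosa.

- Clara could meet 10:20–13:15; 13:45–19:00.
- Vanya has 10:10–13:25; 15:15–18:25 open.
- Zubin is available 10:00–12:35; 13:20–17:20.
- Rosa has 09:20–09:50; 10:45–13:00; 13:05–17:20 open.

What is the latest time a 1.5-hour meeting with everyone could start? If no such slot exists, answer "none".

Clara ∩ Vanya: 10:20-13:15, 15:15-18:25.
Clara ∩ Vanya ∩ Zubin: 10:20-12:35, 15:15-17:20.
Clara ∩ Vanya ∩ Zubin ∩ Rosa: 10:45-12:35, 15:15-17:20.
The last common window of at least 90 minutes is 15:15-17:20; a 90-minute meeting can start as late as 15:50 and still end by 17:20.

15:50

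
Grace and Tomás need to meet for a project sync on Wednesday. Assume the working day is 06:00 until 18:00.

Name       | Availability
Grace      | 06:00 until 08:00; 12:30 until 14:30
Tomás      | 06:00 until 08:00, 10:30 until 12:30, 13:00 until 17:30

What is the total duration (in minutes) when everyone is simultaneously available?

Grace ∩ Tomás: 06:00-08:00, 13:00-14:30.
Summing the common windows: 120 + 90 = 210 minutes.

210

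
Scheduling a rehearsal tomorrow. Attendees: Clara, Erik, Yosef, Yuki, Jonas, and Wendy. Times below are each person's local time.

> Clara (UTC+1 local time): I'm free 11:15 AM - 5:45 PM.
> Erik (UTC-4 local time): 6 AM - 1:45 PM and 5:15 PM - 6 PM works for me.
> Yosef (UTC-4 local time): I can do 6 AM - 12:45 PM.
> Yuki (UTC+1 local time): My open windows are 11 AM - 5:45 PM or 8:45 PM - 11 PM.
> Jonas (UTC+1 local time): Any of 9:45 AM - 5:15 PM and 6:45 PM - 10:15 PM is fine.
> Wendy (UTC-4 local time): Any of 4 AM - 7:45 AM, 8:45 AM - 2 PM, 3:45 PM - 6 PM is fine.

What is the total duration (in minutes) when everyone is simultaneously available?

Clara in UTC: 10:15-16:45 (subtract 1h to convert from UTC+1).
Erik in UTC: 10:00-17:45, 21:15-22:00 (add 4h to convert from UTC-4).
Yosef in UTC: 10:00-16:45 (add 4h to convert from UTC-4).
Yuki in UTC: 10:00-16:45, 19:45-22:00 (subtract 1h to convert from UTC+1).
Jonas in UTC: 08:45-16:15, 17:45-21:15 (subtract 1h to convert from UTC+1).
Wendy in UTC: 08:00-11:45, 12:45-18:00, 19:45-22:00 (add 4h to convert from UTC-4).
Clara ∩ Erik: 10:15-16:45.
Clara ∩ Erik ∩ Yosef: 10:15-16:45.
Clara ∩ Erik ∩ Yosef ∩ Yuki: 10:15-16:45.
Clara ∩ Erik ∩ Yosef ∩ Yuki ∩ Jonas: 10:15-16:15.
Clara ∩ Erik ∩ Yosef ∩ Yuki ∩ Jonas ∩ Wendy: 10:15-11:45, 12:45-16:15.
Summing the common windows: 90 + 210 = 300 minutes.

300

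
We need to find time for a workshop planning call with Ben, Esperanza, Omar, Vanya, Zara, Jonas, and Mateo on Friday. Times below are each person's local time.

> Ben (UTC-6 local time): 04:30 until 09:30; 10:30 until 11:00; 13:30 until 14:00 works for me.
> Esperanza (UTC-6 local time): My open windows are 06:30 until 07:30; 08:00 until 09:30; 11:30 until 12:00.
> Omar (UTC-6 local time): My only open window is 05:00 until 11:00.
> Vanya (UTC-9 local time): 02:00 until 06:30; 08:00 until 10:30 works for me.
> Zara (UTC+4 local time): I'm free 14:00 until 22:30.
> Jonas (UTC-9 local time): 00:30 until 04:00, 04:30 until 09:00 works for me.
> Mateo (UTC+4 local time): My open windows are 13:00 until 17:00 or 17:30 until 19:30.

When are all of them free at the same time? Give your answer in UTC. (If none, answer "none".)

Ben in UTC: 10:30-15:30, 16:30-17:00, 19:30-20:00 (add 6h to convert from UTC-6).
Esperanza in UTC: 12:30-13:30, 14:00-15:30, 17:30-18:00 (add 6h to convert from UTC-6).
Omar in UTC: 11:00-17:00 (add 6h to convert from UTC-6).
Vanya in UTC: 11:00-15:30, 17:00-19:30 (add 9h to convert from UTC-9).
Zara in UTC: 10:00-18:30 (subtract 4h to convert from UTC+4).
Jonas in UTC: 09:30-13:00, 13:30-18:00 (add 9h to convert from UTC-9).
Mateo in UTC: 09:00-13:00, 13:30-15:30 (subtract 4h to convert from UTC+4).
Ben ∩ Esperanza: 12:30-13:30, 14:00-15:30.
Ben ∩ Esperanza ∩ Omar: 12:30-13:30, 14:00-15:30.
Ben ∩ Esperanza ∩ Omar ∩ Vanya: 12:30-13:30, 14:00-15:30.
Ben ∩ Esperanza ∩ Omar ∩ Vanya ∩ Zara: 12:30-13:30, 14:00-15:30.
Ben ∩ Esperanza ∩ Omar ∩ Vanya ∩ Zara ∩ Jonas: 12:30-13:00, 14:00-15:30.
Ben ∩ Esperanza ∩ Omar ∩ Vanya ∩ Zara ∩ Jonas ∩ Mateo: 12:30-13:00, 14:00-15:30.
Those are the intersection windows.

12:30-13:00, 14:00-15:30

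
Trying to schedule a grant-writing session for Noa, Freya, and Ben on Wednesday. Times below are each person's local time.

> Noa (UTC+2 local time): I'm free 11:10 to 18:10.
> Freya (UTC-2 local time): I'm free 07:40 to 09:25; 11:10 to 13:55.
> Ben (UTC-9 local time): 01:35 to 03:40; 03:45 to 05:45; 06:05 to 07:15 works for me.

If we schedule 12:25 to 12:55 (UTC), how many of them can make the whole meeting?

Noa in UTC: 09:10-16:10 (subtract 2h to convert from UTC+2).
Freya in UTC: 09:40-11:25, 13:10-15:55 (add 2h to convert from UTC-2).
Ben in UTC: 10:35-12:40, 12:45-14:45, 15:05-16:15 (add 9h to convert from UTC-9).
Noa can make the full 12:25-12:55 slot — that's 1.

1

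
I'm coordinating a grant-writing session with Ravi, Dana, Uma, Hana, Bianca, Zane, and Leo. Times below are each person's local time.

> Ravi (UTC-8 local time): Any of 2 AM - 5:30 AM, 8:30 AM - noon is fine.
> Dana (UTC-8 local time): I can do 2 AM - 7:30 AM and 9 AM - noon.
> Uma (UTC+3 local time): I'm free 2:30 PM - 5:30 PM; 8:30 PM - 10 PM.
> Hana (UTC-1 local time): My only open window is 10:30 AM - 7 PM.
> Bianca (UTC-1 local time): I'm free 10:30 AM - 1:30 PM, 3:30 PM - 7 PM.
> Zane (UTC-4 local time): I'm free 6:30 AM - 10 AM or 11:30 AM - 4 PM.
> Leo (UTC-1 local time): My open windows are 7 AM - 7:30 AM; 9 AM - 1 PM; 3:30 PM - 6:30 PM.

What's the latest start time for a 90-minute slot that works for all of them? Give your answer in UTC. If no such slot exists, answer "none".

17:30

Ravi in UTC: 10:00-13:30, 16:30-20:00 (add 8h to convert from UTC-8).
Dana in UTC: 10:00-15:30, 17:00-20:00 (add 8h to convert from UTC-8).
Uma in UTC: 11:30-14:30, 17:30-19:00 (subtract 3h to convert from UTC+3).
Hana in UTC: 11:30-20:00 (add 1h to convert from UTC-1).
Bianca in UTC: 11:30-14:30, 16:30-20:00 (add 1h to convert from UTC-1).
Zane in UTC: 10:30-14:00, 15:30-20:00 (add 4h to convert from UTC-4).
Leo in UTC: 08:00-08:30, 10:00-14:00, 16:30-19:30 (add 1h to convert from UTC-1).
Ravi ∩ Dana: 10:00-13:30, 17:00-20:00.
Ravi ∩ Dana ∩ Uma: 11:30-13:30, 17:30-19:00.
Ravi ∩ Dana ∩ Uma ∩ Hana: 11:30-13:30, 17:30-19:00.
Ravi ∩ Dana ∩ Uma ∩ Hana ∩ Bianca: 11:30-13:30, 17:30-19:00.
Ravi ∩ Dana ∩ Uma ∩ Hana ∩ Bianca ∩ Zane: 11:30-13:30, 17:30-19:00.
Ravi ∩ Dana ∩ Uma ∩ Hana ∩ Bianca ∩ Zane ∩ Leo: 11:30-13:30, 17:30-19:00.
The last common window of at least 90 minutes is 17:30-19:00; a 90-minute meeting can start as late as 17:30 and still end by 19:00.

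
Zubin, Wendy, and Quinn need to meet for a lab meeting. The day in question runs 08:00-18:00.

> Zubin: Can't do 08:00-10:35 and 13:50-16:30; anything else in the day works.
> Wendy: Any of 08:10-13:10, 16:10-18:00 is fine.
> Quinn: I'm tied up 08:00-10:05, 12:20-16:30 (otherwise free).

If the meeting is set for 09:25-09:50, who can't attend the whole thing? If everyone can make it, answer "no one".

Quinn, Zubin

Zubin free: 10:35-13:50, 16:30-18:00 (invert busy blocks within the working day).
Wendy free: 08:10-13:10, 16:10-18:00.
Quinn free: 10:05-12:20, 16:30-18:00 (invert busy blocks within the working day).
Zubin: not fully free for 09:25-09:50. Wendy: free for 09:25-09:50. Quinn: not fully free for 09:25-09:50.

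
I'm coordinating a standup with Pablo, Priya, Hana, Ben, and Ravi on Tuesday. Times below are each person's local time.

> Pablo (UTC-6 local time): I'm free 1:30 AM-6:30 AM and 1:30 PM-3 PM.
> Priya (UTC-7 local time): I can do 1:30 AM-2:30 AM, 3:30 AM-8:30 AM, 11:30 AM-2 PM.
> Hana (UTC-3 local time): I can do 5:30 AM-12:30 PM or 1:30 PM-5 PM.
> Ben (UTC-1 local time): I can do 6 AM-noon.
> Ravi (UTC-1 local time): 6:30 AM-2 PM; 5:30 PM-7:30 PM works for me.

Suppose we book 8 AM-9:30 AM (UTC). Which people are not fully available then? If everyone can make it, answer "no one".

Pablo in UTC: 07:30-12:30, 19:30-21:00 (add 6h to convert from UTC-6).
Priya in UTC: 08:30-09:30, 10:30-15:30, 18:30-21:00 (add 7h to convert from UTC-7).
Hana in UTC: 08:30-15:30, 16:30-20:00 (add 3h to convert from UTC-3).
Ben in UTC: 07:00-13:00 (add 1h to convert from UTC-1).
Ravi in UTC: 07:30-15:00, 18:30-20:30 (add 1h to convert from UTC-1).
Pablo: free for 08:00-09:30. Priya: not fully free for 08:00-09:30. Hana: not fully free for 08:00-09:30. Ben: free for 08:00-09:30. Ravi: free for 08:00-09:30.

Hana, Priya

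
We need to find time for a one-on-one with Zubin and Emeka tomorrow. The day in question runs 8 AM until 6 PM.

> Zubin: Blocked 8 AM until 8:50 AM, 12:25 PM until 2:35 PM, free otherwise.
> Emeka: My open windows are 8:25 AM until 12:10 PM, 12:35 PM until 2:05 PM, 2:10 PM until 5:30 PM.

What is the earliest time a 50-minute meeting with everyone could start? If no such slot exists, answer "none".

08:50

Zubin free: 08:50-12:25, 14:35-18:00 (invert busy blocks within the working day).
Emeka free: 08:25-12:10, 12:35-14:05, 14:10-17:30.
Zubin ∩ Emeka: 08:50-12:10, 14:35-17:30.
The first common window of at least 50 minutes is 08:50-12:10, so the earliest start is 08:50.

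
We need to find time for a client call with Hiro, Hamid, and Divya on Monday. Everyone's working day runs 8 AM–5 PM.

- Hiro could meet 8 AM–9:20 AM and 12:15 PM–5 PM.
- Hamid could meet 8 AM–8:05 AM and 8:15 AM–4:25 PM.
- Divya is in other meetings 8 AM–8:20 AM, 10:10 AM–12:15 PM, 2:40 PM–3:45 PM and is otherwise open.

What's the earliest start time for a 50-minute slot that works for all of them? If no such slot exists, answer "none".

08:20

Hiro free: 08:00-09:20, 12:15-17:00.
Hamid free: 08:00-08:05, 08:15-16:25.
Divya free: 08:20-10:10, 12:15-14:40, 15:45-17:00 (invert busy blocks within the working day).
Hiro ∩ Hamid: 08:00-08:05, 08:15-09:20, 12:15-16:25.
Hiro ∩ Hamid ∩ Divya: 08:20-09:20, 12:15-14:40, 15:45-16:25.
Those are the intersection windows.
The first common window of at least 50 minutes is 08:20-09:20, so the earliest start is 08:20.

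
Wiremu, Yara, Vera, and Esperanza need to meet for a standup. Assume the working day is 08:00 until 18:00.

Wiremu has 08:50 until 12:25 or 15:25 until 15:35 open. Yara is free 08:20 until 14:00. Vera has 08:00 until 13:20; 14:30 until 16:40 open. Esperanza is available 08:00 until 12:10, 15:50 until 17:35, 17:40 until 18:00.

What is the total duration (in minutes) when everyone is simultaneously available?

200

Wiremu ∩ Yara: 08:50-12:25.
Wiremu ∩ Yara ∩ Vera: 08:50-12:25.
Wiremu ∩ Yara ∩ Vera ∩ Esperanza: 08:50-12:10.
Those are the intersection windows.
That's a single block of 200 minutes.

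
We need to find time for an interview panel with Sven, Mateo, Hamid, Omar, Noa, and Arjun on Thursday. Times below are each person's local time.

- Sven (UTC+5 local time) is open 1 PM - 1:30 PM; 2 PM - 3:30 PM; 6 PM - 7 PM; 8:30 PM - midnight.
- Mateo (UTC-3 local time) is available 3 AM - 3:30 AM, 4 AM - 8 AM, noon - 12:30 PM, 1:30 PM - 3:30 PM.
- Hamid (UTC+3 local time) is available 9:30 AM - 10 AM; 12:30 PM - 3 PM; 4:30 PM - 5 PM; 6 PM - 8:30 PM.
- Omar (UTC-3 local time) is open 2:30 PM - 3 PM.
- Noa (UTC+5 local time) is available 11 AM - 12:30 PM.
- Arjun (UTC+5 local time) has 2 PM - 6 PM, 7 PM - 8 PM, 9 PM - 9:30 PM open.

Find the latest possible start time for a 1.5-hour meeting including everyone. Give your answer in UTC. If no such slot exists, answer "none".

Sven in UTC: 08:00-08:30, 09:00-10:30, 13:00-14:00, 15:30-19:00 (subtract 5h to convert from UTC+5).
Mateo in UTC: 06:00-06:30, 07:00-11:00, 15:00-15:30, 16:30-18:30 (add 3h to convert from UTC-3).
Hamid in UTC: 06:30-07:00, 09:30-12:00, 13:30-14:00, 15:00-17:30 (subtract 3h to convert from UTC+3).
Omar in UTC: 17:30-18:00 (add 3h to convert from UTC-3).
Noa in UTC: 06:00-07:30 (subtract 5h to convert from UTC+5).
Arjun in UTC: 09:00-13:00, 14:00-15:00, 16:00-16:30 (subtract 5h to convert from UTC+5).
Sven ∩ Mateo: 08:00-08:30, 09:00-10:30, 16:30-18:30.
Sven ∩ Mateo ∩ Hamid: 09:30-10:30, 16:30-17:30.
Sven ∩ Mateo ∩ Hamid ∩ Omar: ∅.
Sven ∩ Mateo ∩ Hamid ∩ Omar ∩ Noa: ∅.
Sven ∩ Mateo ∩ Hamid ∩ Omar ∩ Noa ∩ Arjun: ∅.
There is no time when everyone is free.
No common window is at least 90 minutes long.

none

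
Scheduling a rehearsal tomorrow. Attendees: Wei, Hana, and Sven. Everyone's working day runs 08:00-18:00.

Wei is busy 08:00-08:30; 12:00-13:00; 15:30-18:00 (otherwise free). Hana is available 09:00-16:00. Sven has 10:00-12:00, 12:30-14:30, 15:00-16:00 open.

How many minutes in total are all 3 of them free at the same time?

Wei free: 08:30-12:00, 13:00-15:30 (invert busy blocks within the working day).
Hana free: 09:00-16:00.
Sven free: 10:00-12:00, 12:30-14:30, 15:00-16:00.
Wei ∩ Hana: 09:00-12:00, 13:00-15:30.
Wei ∩ Hana ∩ Sven: 10:00-12:00, 13:00-14:30, 15:00-15:30.
Summing the common windows: 120 + 90 + 30 = 240 minutes.

240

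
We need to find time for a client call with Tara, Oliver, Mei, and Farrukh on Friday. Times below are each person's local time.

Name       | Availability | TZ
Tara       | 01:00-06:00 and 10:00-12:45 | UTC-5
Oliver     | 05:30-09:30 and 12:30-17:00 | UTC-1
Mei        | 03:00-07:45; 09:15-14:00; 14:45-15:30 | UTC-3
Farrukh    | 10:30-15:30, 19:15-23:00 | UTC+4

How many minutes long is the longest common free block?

Tara in UTC: 06:00-11:00, 15:00-17:45 (add 5h to convert from UTC-5).
Oliver in UTC: 06:30-10:30, 13:30-18:00 (add 1h to convert from UTC-1).
Mei in UTC: 06:00-10:45, 12:15-17:00, 17:45-18:30 (add 3h to convert from UTC-3).
Farrukh in UTC: 06:30-11:30, 15:15-19:00 (subtract 4h to convert from UTC+4).
Tara ∩ Oliver: 06:30-10:30, 15:00-17:45.
Tara ∩ Oliver ∩ Mei: 06:30-10:30, 15:00-17:00.
Tara ∩ Oliver ∩ Mei ∩ Farrukh: 06:30-10:30, 15:15-17:00.
The longest is 06:30-10:30 at 240 minutes.

240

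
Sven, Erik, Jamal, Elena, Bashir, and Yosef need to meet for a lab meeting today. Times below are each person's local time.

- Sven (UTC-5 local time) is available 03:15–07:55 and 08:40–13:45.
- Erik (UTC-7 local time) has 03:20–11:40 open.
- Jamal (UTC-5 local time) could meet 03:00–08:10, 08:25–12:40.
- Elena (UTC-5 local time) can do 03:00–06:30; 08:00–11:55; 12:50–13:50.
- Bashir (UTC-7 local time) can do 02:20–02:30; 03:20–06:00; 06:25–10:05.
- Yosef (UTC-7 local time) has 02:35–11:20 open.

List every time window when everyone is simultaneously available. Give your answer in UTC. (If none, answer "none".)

10:20-11:30, 13:40-16:55

Sven in UTC: 08:15-12:55, 13:40-18:45 (add 5h to convert from UTC-5).
Erik in UTC: 10:20-18:40 (add 7h to convert from UTC-7).
Jamal in UTC: 08:00-13:10, 13:25-17:40 (add 5h to convert from UTC-5).
Elena in UTC: 08:00-11:30, 13:00-16:55, 17:50-18:50 (add 5h to convert from UTC-5).
Bashir in UTC: 09:20-09:30, 10:20-13:00, 13:25-17:05 (add 7h to convert from UTC-7).
Yosef in UTC: 09:35-18:20 (add 7h to convert from UTC-7).
Sven ∩ Erik: 10:20-12:55, 13:40-18:40.
Sven ∩ Erik ∩ Jamal: 10:20-12:55, 13:40-17:40.
Sven ∩ Erik ∩ Jamal ∩ Elena: 10:20-11:30, 13:40-16:55.
Sven ∩ Erik ∩ Jamal ∩ Elena ∩ Bashir: 10:20-11:30, 13:40-16:55.
Sven ∩ Erik ∩ Jamal ∩ Elena ∩ Bashir ∩ Yosef: 10:20-11:30, 13:40-16:55.
Those are the intersection windows.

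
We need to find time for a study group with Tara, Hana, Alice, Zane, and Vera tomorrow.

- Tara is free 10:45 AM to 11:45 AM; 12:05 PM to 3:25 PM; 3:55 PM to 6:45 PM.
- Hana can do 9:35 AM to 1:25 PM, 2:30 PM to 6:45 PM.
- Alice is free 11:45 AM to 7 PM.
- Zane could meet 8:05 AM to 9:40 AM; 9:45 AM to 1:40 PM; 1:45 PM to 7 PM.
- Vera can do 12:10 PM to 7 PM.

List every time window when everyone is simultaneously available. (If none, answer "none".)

Tara ∩ Hana: 10:45-11:45, 12:05-13:25, 14:30-15:25, 15:55-18:45.
Tara ∩ Hana ∩ Alice: 12:05-13:25, 14:30-15:25, 15:55-18:45.
Tara ∩ Hana ∩ Alice ∩ Zane: 12:05-13:25, 14:30-15:25, 15:55-18:45.
Tara ∩ Hana ∩ Alice ∩ Zane ∩ Vera: 12:10-13:25, 14:30-15:25, 15:55-18:45.

12:10-13:25, 14:30-15:25, 15:55-18:45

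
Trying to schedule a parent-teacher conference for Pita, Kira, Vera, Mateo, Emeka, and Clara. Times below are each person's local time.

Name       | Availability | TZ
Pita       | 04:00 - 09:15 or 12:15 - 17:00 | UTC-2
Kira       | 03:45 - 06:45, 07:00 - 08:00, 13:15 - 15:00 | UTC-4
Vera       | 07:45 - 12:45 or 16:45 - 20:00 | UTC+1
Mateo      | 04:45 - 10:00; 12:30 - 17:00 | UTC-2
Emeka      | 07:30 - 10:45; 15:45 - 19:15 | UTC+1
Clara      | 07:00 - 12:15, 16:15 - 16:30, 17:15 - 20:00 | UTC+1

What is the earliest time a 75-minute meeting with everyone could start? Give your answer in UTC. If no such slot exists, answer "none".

07:45

Pita in UTC: 06:00-11:15, 14:15-19:00 (add 2h to convert from UTC-2).
Kira in UTC: 07:45-10:45, 11:00-12:00, 17:15-19:00 (add 4h to convert from UTC-4).
Vera in UTC: 06:45-11:45, 15:45-19:00 (subtract 1h to convert from UTC+1).
Mateo in UTC: 06:45-12:00, 14:30-19:00 (add 2h to convert from UTC-2).
Emeka in UTC: 06:30-09:45, 14:45-18:15 (subtract 1h to convert from UTC+1).
Clara in UTC: 06:00-11:15, 15:15-15:30, 16:15-19:00 (subtract 1h to convert from UTC+1).
Pita ∩ Kira: 07:45-10:45, 11:00-11:15, 17:15-19:00.
Pita ∩ Kira ∩ Vera: 07:45-10:45, 11:00-11:15, 17:15-19:00.
Pita ∩ Kira ∩ Vera ∩ Mateo: 07:45-10:45, 11:00-11:15, 17:15-19:00.
Pita ∩ Kira ∩ Vera ∩ Mateo ∩ Emeka: 07:45-09:45, 17:15-18:15.
Pita ∩ Kira ∩ Vera ∩ Mateo ∩ Emeka ∩ Clara: 07:45-09:45, 17:15-18:15.
So the common availability across everyone is 07:45-09:45, 17:15-18:15.
The first common window of at least 75 minutes is 07:45-09:45, so the earliest start is 07:45.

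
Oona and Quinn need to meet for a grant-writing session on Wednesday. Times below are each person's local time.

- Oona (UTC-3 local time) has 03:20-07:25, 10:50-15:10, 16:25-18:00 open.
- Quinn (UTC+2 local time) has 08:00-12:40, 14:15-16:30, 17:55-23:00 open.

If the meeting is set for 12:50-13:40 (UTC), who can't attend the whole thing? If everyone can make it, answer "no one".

Oona in UTC: 06:20-10:25, 13:50-18:10, 19:25-21:00 (add 3h to convert from UTC-3).
Quinn in UTC: 06:00-10:40, 12:15-14:30, 15:55-21:00 (subtract 2h to convert from UTC+2).
Oona: not fully free for 12:50-13:40. Quinn: free for 12:50-13:40.

Oona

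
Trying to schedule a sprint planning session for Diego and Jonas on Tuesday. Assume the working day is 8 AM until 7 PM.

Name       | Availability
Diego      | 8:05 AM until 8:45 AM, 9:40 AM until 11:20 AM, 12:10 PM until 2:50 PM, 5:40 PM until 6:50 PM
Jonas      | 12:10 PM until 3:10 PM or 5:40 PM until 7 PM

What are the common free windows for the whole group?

Diego ∩ Jonas: 12:10-14:50, 17:40-18:50.

12:10-14:50, 17:40-18:50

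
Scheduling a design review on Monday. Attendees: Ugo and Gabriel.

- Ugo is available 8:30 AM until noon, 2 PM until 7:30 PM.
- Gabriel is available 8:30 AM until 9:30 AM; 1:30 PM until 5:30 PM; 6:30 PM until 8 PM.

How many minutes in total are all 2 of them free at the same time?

330

Ugo ∩ Gabriel: 08:30-09:30, 14:00-17:30, 18:30-19:30.
Summing the common windows: 60 + 210 + 60 = 330 minutes.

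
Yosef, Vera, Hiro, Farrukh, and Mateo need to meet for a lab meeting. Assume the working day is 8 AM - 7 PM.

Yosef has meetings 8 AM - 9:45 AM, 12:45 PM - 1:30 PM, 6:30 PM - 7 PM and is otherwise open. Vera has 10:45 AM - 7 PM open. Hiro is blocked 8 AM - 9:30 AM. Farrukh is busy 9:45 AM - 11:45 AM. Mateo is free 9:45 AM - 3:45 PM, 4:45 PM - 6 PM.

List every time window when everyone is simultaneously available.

11:45-12:45, 13:30-15:45, 16:45-18:00

Yosef free: 09:45-12:45, 13:30-18:30 (invert busy blocks within the working day).
Vera free: 10:45-19:00.
Hiro free: 09:30-19:00 (invert busy blocks within the working day).
Farrukh free: 08:00-09:45, 11:45-19:00 (invert busy blocks within the working day).
Mateo free: 09:45-15:45, 16:45-18:00.
Yosef ∩ Vera: 10:45-12:45, 13:30-18:30.
Yosef ∩ Vera ∩ Hiro: 10:45-12:45, 13:30-18:30.
Yosef ∩ Vera ∩ Hiro ∩ Farrukh: 11:45-12:45, 13:30-18:30.
Yosef ∩ Vera ∩ Hiro ∩ Farrukh ∩ Mateo: 11:45-12:45, 13:30-15:45, 16:45-18:00.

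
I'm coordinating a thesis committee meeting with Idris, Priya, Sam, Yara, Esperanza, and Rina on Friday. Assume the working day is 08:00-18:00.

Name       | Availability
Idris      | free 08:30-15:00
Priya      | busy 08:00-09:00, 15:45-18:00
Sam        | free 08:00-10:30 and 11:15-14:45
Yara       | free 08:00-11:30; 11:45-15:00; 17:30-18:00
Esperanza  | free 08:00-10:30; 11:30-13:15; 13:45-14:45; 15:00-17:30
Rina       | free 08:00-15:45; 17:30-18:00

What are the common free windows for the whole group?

Idris free: 08:30-15:00.
Priya free: 09:00-15:45 (invert busy blocks within the working day).
Sam free: 08:00-10:30, 11:15-14:45.
Yara free: 08:00-11:30, 11:45-15:00, 17:30-18:00.
Esperanza free: 08:00-10:30, 11:30-13:15, 13:45-14:45, 15:00-17:30.
Rina free: 08:00-15:45, 17:30-18:00.
Idris ∩ Priya: 09:00-15:00.
Idris ∩ Priya ∩ Sam: 09:00-10:30, 11:15-14:45.
Idris ∩ Priya ∩ Sam ∩ Yara: 09:00-10:30, 11:15-11:30, 11:45-14:45.
Idris ∩ Priya ∩ Sam ∩ Yara ∩ Esperanza: 09:00-10:30, 11:45-13:15, 13:45-14:45.
Idris ∩ Priya ∩ Sam ∩ Yara ∩ Esperanza ∩ Rina: 09:00-10:30, 11:45-13:15, 13:45-14:45.

09:00-10:30, 11:45-13:15, 13:45-14:45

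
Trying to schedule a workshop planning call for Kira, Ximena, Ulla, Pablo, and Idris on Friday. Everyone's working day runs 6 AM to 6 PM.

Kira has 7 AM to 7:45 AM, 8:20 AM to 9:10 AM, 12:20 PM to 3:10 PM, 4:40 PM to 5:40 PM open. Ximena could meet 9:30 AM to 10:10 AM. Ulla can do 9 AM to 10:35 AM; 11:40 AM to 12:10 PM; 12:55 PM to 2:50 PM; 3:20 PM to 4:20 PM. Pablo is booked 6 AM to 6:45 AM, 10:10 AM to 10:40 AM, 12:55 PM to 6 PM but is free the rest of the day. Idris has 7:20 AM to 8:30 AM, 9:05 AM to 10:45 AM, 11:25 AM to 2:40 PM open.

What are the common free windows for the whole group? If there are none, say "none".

Kira free: 07:00-07:45, 08:20-09:10, 12:20-15:10, 16:40-17:40.
Ximena free: 09:30-10:10.
Ulla free: 09:00-10:35, 11:40-12:10, 12:55-14:50, 15:20-16:20.
Pablo free: 06:45-10:10, 10:40-12:55 (invert busy blocks within the working day).
Idris free: 07:20-08:30, 09:05-10:45, 11:25-14:40.
Kira ∩ Ximena: ∅.
Kira ∩ Ximena ∩ Ulla: ∅.
Kira ∩ Ximena ∩ Ulla ∩ Pablo: ∅.
Kira ∩ Ximena ∩ Ulla ∩ Pablo ∩ Idris: ∅.
There is no time when everyone is free.

none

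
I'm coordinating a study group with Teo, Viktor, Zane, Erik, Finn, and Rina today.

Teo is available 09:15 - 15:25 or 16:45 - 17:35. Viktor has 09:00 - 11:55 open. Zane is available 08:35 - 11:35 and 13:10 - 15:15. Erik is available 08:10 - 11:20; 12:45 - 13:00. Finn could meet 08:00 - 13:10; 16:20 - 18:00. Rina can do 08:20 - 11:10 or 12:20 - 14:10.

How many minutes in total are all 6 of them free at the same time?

115

Teo ∩ Viktor: 09:15-11:55.
Teo ∩ Viktor ∩ Zane: 09:15-11:35.
Teo ∩ Viktor ∩ Zane ∩ Erik: 09:15-11:20.
Teo ∩ Viktor ∩ Zane ∩ Erik ∩ Finn: 09:15-11:20.
Teo ∩ Viktor ∩ Zane ∩ Erik ∩ Finn ∩ Rina: 09:15-11:10.
So the common availability across everyone is 09:15-11:10.
That's a single block of 115 minutes.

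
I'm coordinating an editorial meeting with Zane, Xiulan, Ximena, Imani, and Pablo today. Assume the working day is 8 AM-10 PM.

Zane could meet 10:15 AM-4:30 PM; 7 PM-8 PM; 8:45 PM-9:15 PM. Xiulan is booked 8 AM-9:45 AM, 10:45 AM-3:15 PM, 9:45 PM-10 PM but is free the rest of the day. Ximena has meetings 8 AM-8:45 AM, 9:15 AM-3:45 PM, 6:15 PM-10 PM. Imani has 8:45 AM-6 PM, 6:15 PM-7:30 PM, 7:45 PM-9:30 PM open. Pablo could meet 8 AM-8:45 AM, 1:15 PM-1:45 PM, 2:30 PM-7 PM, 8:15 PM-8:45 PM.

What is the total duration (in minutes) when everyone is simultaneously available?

45

Zane free: 10:15-16:30, 19:00-20:00, 20:45-21:15.
Xiulan free: 09:45-10:45, 15:15-21:45 (invert busy blocks within the working day).
Ximena free: 08:45-09:15, 15:45-18:15 (invert busy blocks within the working day).
Imani free: 08:45-18:00, 18:15-19:30, 19:45-21:30.
Pablo free: 08:00-08:45, 13:15-13:45, 14:30-19:00, 20:15-20:45.
Zane ∩ Xiulan: 10:15-10:45, 15:15-16:30, 19:00-20:00, 20:45-21:15.
Zane ∩ Xiulan ∩ Ximena: 15:45-16:30.
Zane ∩ Xiulan ∩ Ximena ∩ Imani: 15:45-16:30.
Zane ∩ Xiulan ∩ Ximena ∩ Imani ∩ Pablo: 15:45-16:30.
That's a single block of 45 minutes.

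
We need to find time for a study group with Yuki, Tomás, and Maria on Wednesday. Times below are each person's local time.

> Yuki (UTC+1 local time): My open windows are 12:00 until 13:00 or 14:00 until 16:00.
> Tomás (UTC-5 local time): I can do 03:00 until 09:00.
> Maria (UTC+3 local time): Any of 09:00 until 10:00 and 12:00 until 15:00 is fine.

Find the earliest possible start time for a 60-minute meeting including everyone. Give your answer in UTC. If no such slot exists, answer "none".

Yuki in UTC: 11:00-12:00, 13:00-15:00 (subtract 1h to convert from UTC+1).
Tomás in UTC: 08:00-14:00 (add 5h to convert from UTC-5).
Maria in UTC: 06:00-07:00, 09:00-12:00 (subtract 3h to convert from UTC+3).
Yuki ∩ Tomás: 11:00-12:00, 13:00-14:00.
Yuki ∩ Tomás ∩ Maria: 11:00-12:00.
The first common window of at least 60 minutes is 11:00-12:00, so the earliest start is 11:00.

11:00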